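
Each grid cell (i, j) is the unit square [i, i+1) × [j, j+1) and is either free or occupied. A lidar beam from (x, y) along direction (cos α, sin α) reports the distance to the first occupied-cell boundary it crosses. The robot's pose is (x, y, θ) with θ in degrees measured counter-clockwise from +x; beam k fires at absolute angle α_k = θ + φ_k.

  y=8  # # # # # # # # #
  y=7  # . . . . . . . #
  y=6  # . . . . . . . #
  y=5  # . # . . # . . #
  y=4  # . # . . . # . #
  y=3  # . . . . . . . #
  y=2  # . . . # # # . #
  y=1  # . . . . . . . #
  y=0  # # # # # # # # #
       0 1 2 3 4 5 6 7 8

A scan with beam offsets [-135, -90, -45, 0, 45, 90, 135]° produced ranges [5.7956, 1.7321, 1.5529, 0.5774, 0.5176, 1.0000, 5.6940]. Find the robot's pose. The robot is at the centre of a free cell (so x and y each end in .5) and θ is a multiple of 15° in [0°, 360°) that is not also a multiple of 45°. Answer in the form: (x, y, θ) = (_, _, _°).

Enumerate (i+0.5, j+0.5, θ) over the 42 free cells and 16 admissible headings. For each, cast all 7 beams and compare to the given ranges.
  (4.5, 6.5, 285°): beam 1 = 3.0000 ≠ 5.7956 ✗
  (2.5, 7.5, 60°): beam 1 = 1.5529 ≠ 5.7956 ✗
  (2.5, 7.5, 210°): beam 1 = 0.5176 ≠ 5.7956 ✗
  …
  (6.5, 7.5, 60°): r_1=5.7956, r_2=1.7321, r_3=1.5529, r_4=0.5774, r_5=0.5176, r_6=1.0000, r_7=5.6940 — all match ✓
Unique over the lattice → pose = (6.5, 7.5, 60°).

(x, y, θ) = (6.5, 7.5, 60°)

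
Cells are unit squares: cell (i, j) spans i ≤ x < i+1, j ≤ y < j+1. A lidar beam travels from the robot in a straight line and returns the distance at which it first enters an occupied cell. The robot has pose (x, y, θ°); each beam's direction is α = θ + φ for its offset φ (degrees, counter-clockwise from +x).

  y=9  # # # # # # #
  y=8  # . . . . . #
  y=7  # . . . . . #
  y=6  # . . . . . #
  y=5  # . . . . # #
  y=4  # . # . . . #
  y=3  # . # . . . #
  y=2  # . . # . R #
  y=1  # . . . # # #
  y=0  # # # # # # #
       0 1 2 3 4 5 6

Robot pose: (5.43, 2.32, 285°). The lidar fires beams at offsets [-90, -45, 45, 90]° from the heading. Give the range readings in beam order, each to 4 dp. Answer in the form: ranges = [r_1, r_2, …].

ranges = [1.2364, 0.3695, 0.6400, 0.5901]

beam 1: φ=-90°, α=195°
  d=(-0.9659,-0.2588)  start (5,2)  tX=0.4452 tY=1.2364  stride 1/|dx|=1.0353 1/|dy|=3.8637
    cross x-line → (4,2), t=0.4452
    cross y-line → (4,1), t=1.2364 (wall)
  → r_1 = 1.2364
beam 2: φ=-45°, α=240°
  d=(-0.5000,-0.8660)  start (5,2)  tX=0.8600 tY=0.3695  stride 1/|dx|=2.0000 1/|dy|=1.1547
    cross y-line → (5,1), t=0.3695 (wall)
  → r_2 = 0.3695
beam 3: φ=45°, α=330°
  d=(0.8660,-0.5000)  start (5,2)  tX=0.6582 tY=0.6400  stride 1/|dx|=1.1547 1/|dy|=2.0000
    cross y-line → (5,1), t=0.6400 (wall)
  → r_3 = 0.6400
beam 4: φ=90°, α=15°
  d=(0.9659,0.2588)  start (5,2)  tX=0.5901 tY=2.6273  stride 1/|dx|=1.0353 1/|dy|=3.8637
    cross x-line → (6,2), t=0.5901 (wall)
  → r_4 = 0.5901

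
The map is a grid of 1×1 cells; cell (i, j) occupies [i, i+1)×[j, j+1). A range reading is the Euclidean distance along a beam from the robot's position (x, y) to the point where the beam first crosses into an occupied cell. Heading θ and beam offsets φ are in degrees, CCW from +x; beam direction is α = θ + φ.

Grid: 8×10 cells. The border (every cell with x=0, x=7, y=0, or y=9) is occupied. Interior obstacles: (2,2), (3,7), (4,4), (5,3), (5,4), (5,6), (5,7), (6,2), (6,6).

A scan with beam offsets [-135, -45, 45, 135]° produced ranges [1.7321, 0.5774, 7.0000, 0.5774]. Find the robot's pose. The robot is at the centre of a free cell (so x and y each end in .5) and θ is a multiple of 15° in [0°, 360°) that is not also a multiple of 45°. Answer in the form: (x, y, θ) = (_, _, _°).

(x, y, θ) = (4.5, 7.5, 195°)

Enumerate (i+0.5, j+0.5, θ) over the 39 free cells and 16 admissible headings. For each, cast all 4 beams and compare to the given ranges.
  (5.5, 5.5, 240°): beam 1 = 0.5176 ≠ 1.7321 ✗
  (6.5, 7.5, 240°): beam 1 = 1.5529 ≠ 1.7321 ✗
  (6.5, 7.5, 120°): beam 1 = 0.5176 ≠ 1.7321 ✗
  (2.5, 1.5, 345°): beam 1 = 1.0000 ≠ 1.7321 ✗
  …
  (4.5, 7.5, 195°): r_1=1.7321, r_2=0.5774, r_3=7.0000, r_4=0.5774 — all match ✓
Only this pose fits every beam.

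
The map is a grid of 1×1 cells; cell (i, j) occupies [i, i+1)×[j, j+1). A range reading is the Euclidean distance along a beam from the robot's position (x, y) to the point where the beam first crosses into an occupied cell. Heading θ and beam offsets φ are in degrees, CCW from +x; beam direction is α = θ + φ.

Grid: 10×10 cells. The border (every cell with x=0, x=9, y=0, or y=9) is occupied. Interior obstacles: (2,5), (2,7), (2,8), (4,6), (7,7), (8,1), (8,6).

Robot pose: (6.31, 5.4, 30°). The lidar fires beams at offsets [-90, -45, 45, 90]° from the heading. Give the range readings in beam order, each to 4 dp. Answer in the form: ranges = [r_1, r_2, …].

beam 1: φ=-90°, α=300°
  dir = (cos 300°, sin 300°) = (0.5000, -0.8660); from cell (6,5)
  next x-line at t=1.3800, next y-line at t=0.4619; Δt_x=2.0000, Δt_y=1.1547
    y: enter (6,4) at t=0.4619
    x: enter (7,4) at t=1.3800
    y: enter (7,3) at t=1.6166
    y: enter (7,2) at t=2.7713
    x: enter (8,2) at t=3.3800
    y: enter (8,1) at t=3.9260 ← occupied
  → r_1 = 3.9260
beam 2: φ=-45°, α=345°
  dir = (cos 345°, sin 345°) = (0.9659, -0.2588); from cell (6,5)
  next x-line at t=0.7143, next y-line at t=1.5455; Δt_x=1.0353, Δt_y=3.8637
    x: enter (7,5) at t=0.7143
    y: enter (7,4) at t=1.5455
    x: enter (8,4) at t=1.7496
    x: enter (9,4) at t=2.7849 ← occupied
  → r_2 = 2.7849
beam 3: φ=45°, α=75°
  dir = (cos 75°, sin 75°) = (0.2588, 0.9659); from cell (6,5)
  next x-line at t=2.6660, next y-line at t=0.6212; Δt_x=3.8637, Δt_y=1.0353
    y: enter (6,6) at t=0.6212
    y: enter (6,7) at t=1.6564
    x: enter (7,7) at t=2.6660 ← occupied
  → r_3 = 2.6660
beam 4: φ=90°, α=120°
  dir = (cos 120°, sin 120°) = (-0.5000, 0.8660); from cell (6,5)
  next x-line at t=0.6200, next y-line at t=0.6928; Δt_x=2.0000, Δt_y=1.1547
    x: enter (5,5) at t=0.6200
    y: enter (5,6) at t=0.6928
    y: enter (5,7) at t=1.8475
    x: enter (4,7) at t=2.6200
    y: enter (4,8) at t=3.0022
    y: enter (4,9) at t=4.1569 ← occupied
  → r_4 = 4.1569

ranges = [3.9260, 2.7849, 2.6660, 4.1569]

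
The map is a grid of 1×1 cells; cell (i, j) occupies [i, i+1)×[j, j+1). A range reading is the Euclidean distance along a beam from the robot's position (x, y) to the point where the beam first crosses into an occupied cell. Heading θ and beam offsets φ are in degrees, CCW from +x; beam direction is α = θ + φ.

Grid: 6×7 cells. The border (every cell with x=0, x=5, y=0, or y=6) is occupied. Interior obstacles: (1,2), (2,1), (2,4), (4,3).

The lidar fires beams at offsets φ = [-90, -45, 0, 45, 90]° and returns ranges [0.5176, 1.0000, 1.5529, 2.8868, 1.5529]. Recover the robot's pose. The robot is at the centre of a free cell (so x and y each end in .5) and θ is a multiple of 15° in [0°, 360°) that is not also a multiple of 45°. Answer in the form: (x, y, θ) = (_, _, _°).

(x, y, θ) = (4.5, 1.5, 105°)

Enumerate (i+0.5, j+0.5, θ) over the 16 free cells and 16 admissible headings. For each, cast all 5 beams and compare to the given ranges.
  (2.5, 3.5, 60°): beam 1 = 2.8868 ≠ 0.5176 ✗
  (2.5, 2.5, 105°): beam 1 = 1.9319 ≠ 0.5176 ✗
  (2.5, 5.5, 210°): beam 1 = 0.5774 ≠ 0.5176 ✗
  …
  (4.5, 1.5, 105°): r_1=0.5176, r_2=1.0000, r_3=1.5529, r_4=2.8868, r_5=1.5529 — all match ✓
Only this pose fits every beam.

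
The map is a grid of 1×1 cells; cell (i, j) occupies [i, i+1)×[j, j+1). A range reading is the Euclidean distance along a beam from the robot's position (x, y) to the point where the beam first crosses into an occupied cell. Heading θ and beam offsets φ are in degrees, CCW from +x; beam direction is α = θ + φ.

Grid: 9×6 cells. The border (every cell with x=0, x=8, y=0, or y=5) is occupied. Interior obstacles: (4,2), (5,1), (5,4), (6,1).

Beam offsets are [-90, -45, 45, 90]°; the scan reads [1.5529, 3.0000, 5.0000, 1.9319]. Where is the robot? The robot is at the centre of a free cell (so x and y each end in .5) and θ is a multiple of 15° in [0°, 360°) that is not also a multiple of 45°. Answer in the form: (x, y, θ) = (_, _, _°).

(x, y, θ) = (2.5, 4.5, 285°)

The pose lattice has 24·16 = 384 candidates. Test each by forward raycasting.
  (7.5, 2.5, 285°): beam 1 = 1.9319 ≠ 1.5529 ✗
  (2.5, 2.5, 15°): beam 2 = 2.8868 ≠ 3.0000 ✗
  (1.5, 3.5, 60°): beam 1 = 2.8868 ≠ 1.5529 ✗
  (2.5, 3.5, 210°): beam 1 = 1.7321 ≠ 1.5529 ✗
  …
  (2.5, 4.5, 285°): r_1=1.5529, r_2=3.0000, r_3=5.0000, r_4=1.9319 — all match ✓
Unique over the lattice → pose = (2.5, 4.5, 285°).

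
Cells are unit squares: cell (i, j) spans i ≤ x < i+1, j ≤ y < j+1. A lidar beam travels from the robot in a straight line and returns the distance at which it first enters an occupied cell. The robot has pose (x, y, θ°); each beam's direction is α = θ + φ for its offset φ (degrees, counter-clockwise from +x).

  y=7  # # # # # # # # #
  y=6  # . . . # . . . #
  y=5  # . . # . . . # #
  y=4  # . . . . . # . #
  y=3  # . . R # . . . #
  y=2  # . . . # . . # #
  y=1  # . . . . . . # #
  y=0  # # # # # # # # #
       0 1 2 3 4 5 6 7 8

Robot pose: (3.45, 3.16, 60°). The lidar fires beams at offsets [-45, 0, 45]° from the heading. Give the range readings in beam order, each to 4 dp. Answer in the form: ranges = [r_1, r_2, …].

ranges = [0.5694, 4.4341, 3.9755]

beam 1: φ=-45°, α=15°
  dir = (cos 15°, sin 15°) = (0.9659, 0.2588); from cell (3,3)
  next x-line at t=0.5694, next y-line at t=3.2455; Δt_x=1.0353, Δt_y=3.8637
    x: enter (4,3) at t=0.5694 ← occupied
  → r_1 = 0.5694
beam 2: φ=0°, α=60°
  dir = (cos 60°, sin 60°) = (0.5000, 0.8660); from cell (3,3)
  next x-line at t=1.1000, next y-line at t=0.9699; Δt_x=2.0000, Δt_y=1.1547
    y: enter (3,4) at t=0.9699
    x: enter (4,4) at t=1.1000
    y: enter (4,5) at t=2.1246
    x: enter (5,5) at t=3.1000
    y: enter (5,6) at t=3.2793
    y: enter (5,7) at t=4.4341 ← occupied
  → r_2 = 4.4341
beam 3: φ=45°, α=105°
  dir = (cos 105°, sin 105°) = (-0.2588, 0.9659); from cell (3,3)
  next x-line at t=1.7387, next y-line at t=0.8696; Δt_x=3.8637, Δt_y=1.0353
    y: enter (3,4) at t=0.8696
    x: enter (2,4) at t=1.7387
    y: enter (2,5) at t=1.9049
    y: enter (2,6) at t=2.9402
    y: enter (2,7) at t=3.9755 ← occupied
  → r_3 = 3.9755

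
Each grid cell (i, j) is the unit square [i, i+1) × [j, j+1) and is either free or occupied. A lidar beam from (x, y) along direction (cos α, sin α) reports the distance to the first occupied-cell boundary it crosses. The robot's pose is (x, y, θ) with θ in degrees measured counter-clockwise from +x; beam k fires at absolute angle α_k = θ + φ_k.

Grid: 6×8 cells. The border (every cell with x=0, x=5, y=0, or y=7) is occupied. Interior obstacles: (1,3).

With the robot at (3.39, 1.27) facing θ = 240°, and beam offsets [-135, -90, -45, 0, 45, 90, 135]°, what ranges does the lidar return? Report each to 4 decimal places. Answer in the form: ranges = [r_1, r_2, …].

ranges = [5.9321, 2.7597, 1.0432, 0.3118, 0.2795, 0.5400, 1.6668]

beam 1: φ=-135°, α=105°
  d=(-0.2588,0.9659)  start (3,1)  tX=1.5068 tY=0.7558  stride 1/|dx|=3.8637 1/|dy|=1.0353
    cross y-line → (3,2), t=0.7558
    cross x-line → (2,2), t=1.5068
    cross y-line → (2,3), t=1.7910
    cross y-line → (2,4), t=2.8263
    cross y-line → (2,5), t=3.8616
    cross y-line → (2,6), t=4.8969
    cross x-line → (1,6), t=5.3705
    cross y-line → (1,7), t=5.9321 (wall)
  → r_1 = 5.9321
beam 2: φ=-90°, α=150°
  d=(-0.8660,0.5000)  start (3,1)  tX=0.4503 tY=1.4600  stride 1/|dx|=1.1547 1/|dy|=2.0000
    cross x-line → (2,1), t=0.4503
    cross y-line → (2,2), t=1.4600
    cross x-line → (1,2), t=1.6050
    cross x-line → (0,2), t=2.7597 (wall)
  → r_2 = 2.7597
beam 3: φ=-45°, α=195°
  d=(-0.9659,-0.2588)  start (3,1)  tX=0.4038 tY=1.0432  stride 1/|dx|=1.0353 1/|dy|=3.8637
    cross x-line → (2,1), t=0.4038
    cross y-line → (2,0), t=1.0432 (wall)
  → r_3 = 1.0432
beam 4: φ=0°, α=240°
  d=(-0.5000,-0.8660)  start (3,1)  tX=0.7800 tY=0.3118  stride 1/|dx|=2.0000 1/|dy|=1.1547
    cross y-line → (3,0), t=0.3118 (wall)
  → r_4 = 0.3118
beam 5: φ=45°, α=285°
  d=(0.2588,-0.9659)  start (3,1)  tX=2.3569 tY=0.2795  stride 1/|dx|=3.8637 1/|dy|=1.0353
    cross y-line → (3,0), t=0.2795 (wall)
  → r_5 = 0.2795
beam 6: φ=90°, α=330°
  d=(0.8660,-0.5000)  start (3,1)  tX=0.7044 tY=0.5400  stride 1/|dx|=1.1547 1/|dy|=2.0000
    cross y-line → (3,0), t=0.5400 (wall)
  → r_6 = 0.5400
beam 7: φ=135°, α=15°
  d=(0.9659,0.2588)  start (3,1)  tX=0.6315 tY=2.8205  stride 1/|dx|=1.0353 1/|dy|=3.8637
    cross x-line → (4,1), t=0.6315
    cross x-line → (5,1), t=1.6668 (wall)
  → r_7 = 1.6668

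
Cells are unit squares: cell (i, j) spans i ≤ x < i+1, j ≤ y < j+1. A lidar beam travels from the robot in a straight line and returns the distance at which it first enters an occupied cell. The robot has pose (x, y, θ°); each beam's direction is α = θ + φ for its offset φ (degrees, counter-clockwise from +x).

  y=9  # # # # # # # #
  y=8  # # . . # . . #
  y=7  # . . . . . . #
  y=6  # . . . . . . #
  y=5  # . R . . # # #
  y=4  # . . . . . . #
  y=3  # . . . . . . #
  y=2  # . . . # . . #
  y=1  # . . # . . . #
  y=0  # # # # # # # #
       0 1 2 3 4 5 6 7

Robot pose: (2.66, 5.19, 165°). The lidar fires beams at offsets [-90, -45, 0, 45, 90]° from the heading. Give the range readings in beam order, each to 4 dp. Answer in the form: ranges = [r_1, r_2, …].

beam 1: φ=-90°, α=75°
  cosα=0.2588 sinα=0.9659 | (2,5) | tMaxX 1.3137 tMaxY 0.8386 | tΔX 3.8637 tΔY 1.0353
    t=0.8386 [y] (2,6)
    t=1.3137 [x] (3,6)
    t=1.8738 [y] (3,7)
    t=2.9091 [y] (3,8)
    t=3.9444 [y] (3,9) — stop
  → r_1 = 3.9444
beam 2: φ=-45°, α=120°
  cosα=-0.5000 sinα=0.8660 | (2,5) | tMaxX 1.3200 tMaxY 0.9353 | tΔX 2.0000 tΔY 1.1547
    t=0.9353 [y] (2,6)
    t=1.3200 [x] (1,6)
    t=2.0900 [y] (1,7)
    t=3.2447 [y] (1,8) — stop
  → r_2 = 3.2447
beam 3: φ=0°, α=165°
  cosα=-0.9659 sinα=0.2588 | (2,5) | tMaxX 0.6833 tMaxY 3.1296 | tΔX 1.0353 tΔY 3.8637
    t=0.6833 [x] (1,5)
    t=1.7186 [x] (0,5) — stop
  → r_3 = 1.7186
beam 4: φ=45°, α=210°
  cosα=-0.8660 sinα=-0.5000 | (2,5) | tMaxX 0.7621 tMaxY 0.3800 | tΔX 1.1547 tΔY 2.0000
    t=0.3800 [y] (2,4)
    t=0.7621 [x] (1,4)
    t=1.9168 [x] (0,4) — stop
  → r_4 = 1.9168
beam 5: φ=90°, α=255°
  cosα=-0.2588 sinα=-0.9659 | (2,5) | tMaxX 2.5500 tMaxY 0.1967 | tΔX 3.8637 tΔY 1.0353
    t=0.1967 [y] (2,4)
    t=1.2320 [y] (2,3)
    t=2.2673 [y] (2,2)
    t=2.5500 [x] (1,2)
    t=3.3025 [y] (1,1)
    t=4.3378 [y] (1,0) — stop
  → r_5 = 4.3378

ranges = [3.9444, 3.2447, 1.7186, 1.9168, 4.3378]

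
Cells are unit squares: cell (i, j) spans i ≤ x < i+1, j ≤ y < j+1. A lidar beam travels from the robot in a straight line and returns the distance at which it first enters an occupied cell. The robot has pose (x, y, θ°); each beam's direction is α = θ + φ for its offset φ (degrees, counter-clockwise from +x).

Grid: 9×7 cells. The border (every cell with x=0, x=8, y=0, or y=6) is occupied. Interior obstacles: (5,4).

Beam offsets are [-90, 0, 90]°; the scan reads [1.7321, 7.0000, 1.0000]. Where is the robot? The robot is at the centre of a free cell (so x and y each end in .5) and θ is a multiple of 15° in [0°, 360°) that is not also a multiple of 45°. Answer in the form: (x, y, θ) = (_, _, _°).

Candidates: 34 free-cell centres × 16 headings = 544 poses. Raycast each; keep the one whose scan matches to 4 dp.
  (2.5, 3.5, 210°): beam 1 = 2.8868 ≠ 1.7321 ✗
  (3.5, 4.5, 30°): beam 1 = 4.0415 ≠ 1.7321 ✗
  (5.5, 2.5, 165°): beam 1 = 1.5529 ≠ 1.7321 ✗
  (4.5, 1.5, 240°): beam 1 = 4.0415 ≠ 1.7321 ✗
  (2.5, 2.5, 285°): beam 1 = 1.5529 ≠ 1.7321 ✗
  …
  (7.5, 4.5, 210°): r_1=1.7321, r_2=7.0000, r_3=1.0000 — all match ✓
Only this pose fits every beam.

(x, y, θ) = (7.5, 4.5, 210°)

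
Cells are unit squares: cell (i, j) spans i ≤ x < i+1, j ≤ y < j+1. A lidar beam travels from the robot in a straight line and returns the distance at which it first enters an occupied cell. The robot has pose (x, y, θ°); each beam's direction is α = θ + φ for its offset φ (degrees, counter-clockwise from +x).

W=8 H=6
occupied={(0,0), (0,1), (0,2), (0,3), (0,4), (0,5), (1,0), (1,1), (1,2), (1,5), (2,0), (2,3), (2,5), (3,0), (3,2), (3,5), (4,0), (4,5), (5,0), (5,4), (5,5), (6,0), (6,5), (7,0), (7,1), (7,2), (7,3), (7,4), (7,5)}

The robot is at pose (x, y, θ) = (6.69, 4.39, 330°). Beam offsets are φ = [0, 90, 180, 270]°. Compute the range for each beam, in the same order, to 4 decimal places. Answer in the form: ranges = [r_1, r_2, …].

beam 1: φ=0°, α=330°
  direction (0.8660, -0.5000); cell (6,4); t to first gridline: x 0.3580, y 0.7800 (then +1.1547 / +2.0000)
    (7,4) via x @ 0.3580  # hit
  → r_1 = 0.3580
beam 2: φ=90°, α=60°
  direction (0.5000, 0.8660); cell (6,4); t to first gridline: x 0.6200, y 0.7044 (then +2.0000 / +1.1547)
    (7,4) via x @ 0.6200  # hit
  → r_2 = 0.6200
beam 3: φ=180°, α=150°
  direction (-0.8660, 0.5000); cell (6,4); t to first gridline: x 0.7967, y 1.2200 (then +1.1547 / +2.0000)
    (5,4) via x @ 0.7967  # hit
  → r_3 = 0.7967
beam 4: φ=270°, α=240°
  direction (-0.5000, -0.8660); cell (6,4); t to first gridline: x 1.3800, y 0.4503 (then +2.0000 / +1.1547)
    (6,3) via y @ 0.4503
    (5,3) via x @ 1.3800
    (5,2) via y @ 1.6050
    (5,1) via y @ 2.7597
    (4,1) via x @ 3.3800
    (4,0) via y @ 3.9144  # hit
  → r_4 = 3.9144

ranges = [0.3580, 0.6200, 0.7967, 3.9144]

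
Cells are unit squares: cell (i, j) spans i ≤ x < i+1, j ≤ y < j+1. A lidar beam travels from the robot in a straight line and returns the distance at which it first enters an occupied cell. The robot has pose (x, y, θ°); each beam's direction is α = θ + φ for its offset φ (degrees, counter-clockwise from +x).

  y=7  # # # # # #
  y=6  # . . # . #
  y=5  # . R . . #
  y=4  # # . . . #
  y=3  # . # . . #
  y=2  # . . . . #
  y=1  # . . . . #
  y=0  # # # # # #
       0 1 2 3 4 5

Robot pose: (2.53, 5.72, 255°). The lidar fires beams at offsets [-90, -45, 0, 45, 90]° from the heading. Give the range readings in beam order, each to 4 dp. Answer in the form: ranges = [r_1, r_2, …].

ranges = [1.5840, 1.4400, 1.7807, 4.9400, 2.5571]

beam 1: φ=-90°, α=165°
  dir = (cos 165°, sin 165°) = (-0.9659, 0.2588); from cell (2,5)
  next x-line at t=0.5487, next y-line at t=1.0818; Δt_x=1.0353, Δt_y=3.8637
    x: enter (1,5) at t=0.5487
    y: enter (1,6) at t=1.0818
    x: enter (0,6) at t=1.5840 ← occupied
  → r_1 = 1.5840
beam 2: φ=-45°, α=210°
  dir = (cos 210°, sin 210°) = (-0.8660, -0.5000); from cell (2,5)
  next x-line at t=0.6120, next y-line at t=1.4400; Δt_x=1.1547, Δt_y=2.0000
    x: enter (1,5) at t=0.6120
    y: enter (1,4) at t=1.4400 ← occupied
  → r_2 = 1.4400
beam 3: φ=0°, α=255°
  dir = (cos 255°, sin 255°) = (-0.2588, -0.9659); from cell (2,5)
  next x-line at t=2.0478, next y-line at t=0.7454; Δt_x=3.8637, Δt_y=1.0353
    y: enter (2,4) at t=0.7454
    y: enter (2,3) at t=1.7807 ← occupied
  → r_3 = 1.7807
beam 4: φ=45°, α=300°
  dir = (cos 300°, sin 300°) = (0.5000, -0.8660); from cell (2,5)
  next x-line at t=0.9400, next y-line at t=0.8314; Δt_x=2.0000, Δt_y=1.1547
    y: enter (2,4) at t=0.8314
    x: enter (3,4) at t=0.9400
    y: enter (3,3) at t=1.9861
    x: enter (4,3) at t=2.9400
    y: enter (4,2) at t=3.1408
    y: enter (4,1) at t=4.2955
    x: enter (5,1) at t=4.9400 ← occupied
  → r_4 = 4.9400
beam 5: φ=90°, α=345°
  dir = (cos 345°, sin 345°) = (0.9659, -0.2588); from cell (2,5)
  next x-line at t=0.4866, next y-line at t=2.7819; Δt_x=1.0353, Δt_y=3.8637
    x: enter (3,5) at t=0.4866
    x: enter (4,5) at t=1.5219
    x: enter (5,5) at t=2.5571 ← occupied
  → r_5 = 2.5571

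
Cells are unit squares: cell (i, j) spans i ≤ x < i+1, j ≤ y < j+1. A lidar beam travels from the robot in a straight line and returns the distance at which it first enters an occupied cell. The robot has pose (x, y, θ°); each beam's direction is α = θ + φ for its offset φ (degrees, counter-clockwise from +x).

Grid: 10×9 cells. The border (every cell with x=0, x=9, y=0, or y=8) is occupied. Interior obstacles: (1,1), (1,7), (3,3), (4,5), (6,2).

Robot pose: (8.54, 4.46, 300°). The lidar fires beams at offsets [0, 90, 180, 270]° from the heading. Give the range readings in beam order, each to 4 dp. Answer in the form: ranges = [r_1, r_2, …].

beam 1: φ=0°, α=300°
  direction (0.5000, -0.8660); cell (8,4); t to first gridline: x 0.9200, y 0.5312 (then +2.0000 / +1.1547)
    (8,3) via y @ 0.5312
    (9,3) via x @ 0.9200  # hit
  → r_1 = 0.9200
beam 2: φ=90°, α=30°
  direction (0.8660, 0.5000); cell (8,4); t to first gridline: x 0.5312, y 1.0800 (then +1.1547 / +2.0000)
    (9,4) via x @ 0.5312  # hit
  → r_2 = 0.5312
beam 3: φ=180°, α=120°
  direction (-0.5000, 0.8660); cell (8,4); t to first gridline: x 1.0800, y 0.6235 (then +2.0000 / +1.1547)
    (8,5) via y @ 0.6235
    (7,5) via x @ 1.0800
    (7,6) via y @ 1.7782
    (7,7) via y @ 2.9329
    (6,7) via x @ 3.0800
    (6,8) via y @ 4.0876  # hit
  → r_3 = 4.0876
beam 4: φ=270°, α=210°
  direction (-0.8660, -0.5000); cell (8,4); t to first gridline: x 0.6235, y 0.9200 (then +1.1547 / +2.0000)
    (7,4) via x @ 0.6235
    (7,3) via y @ 0.9200
    (6,3) via x @ 1.7782
    (6,2) via y @ 2.9200  # hit
  → r_4 = 2.9200

ranges = [0.9200, 0.5312, 4.0876, 2.9200]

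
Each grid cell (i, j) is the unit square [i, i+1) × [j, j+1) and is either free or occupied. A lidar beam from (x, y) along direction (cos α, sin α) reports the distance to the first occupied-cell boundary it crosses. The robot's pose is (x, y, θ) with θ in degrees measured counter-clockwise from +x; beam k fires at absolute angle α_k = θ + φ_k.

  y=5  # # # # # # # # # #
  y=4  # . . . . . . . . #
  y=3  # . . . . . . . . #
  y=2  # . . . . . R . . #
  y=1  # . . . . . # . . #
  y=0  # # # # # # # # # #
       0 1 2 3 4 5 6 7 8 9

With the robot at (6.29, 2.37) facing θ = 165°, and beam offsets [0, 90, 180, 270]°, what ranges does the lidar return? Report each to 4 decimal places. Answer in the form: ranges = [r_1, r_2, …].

beam 1: φ=0°, α=165°
  d=(-0.9659,0.2588)  start (6,2)  tX=0.3002 tY=2.4341  stride 1/|dx|=1.0353 1/|dy|=3.8637
    cross x-line → (5,2), t=0.3002
    cross x-line → (4,2), t=1.3355
    cross x-line → (3,2), t=2.3708
    cross y-line → (3,3), t=2.4341
    cross x-line → (2,3), t=3.4061
    cross x-line → (1,3), t=4.4413
    cross x-line → (0,3), t=5.4766 (wall)
  → r_1 = 5.4766
beam 2: φ=90°, α=255°
  d=(-0.2588,-0.9659)  start (6,2)  tX=1.1205 tY=0.3831  stride 1/|dx|=3.8637 1/|dy|=1.0353
    cross y-line → (6,1), t=0.3831 (wall)
  → r_2 = 0.3831
beam 3: φ=180°, α=345°
  d=(0.9659,-0.2588)  start (6,2)  tX=0.7350 tY=1.4296  stride 1/|dx|=1.0353 1/|dy|=3.8637
    cross x-line → (7,2), t=0.7350
    cross y-line → (7,1), t=1.4296
    cross x-line → (8,1), t=1.7703
    cross x-line → (9,1), t=2.8056 (wall)
  → r_3 = 2.8056
beam 4: φ=270°, α=75°
  d=(0.2588,0.9659)  start (6,2)  tX=2.7432 tY=0.6522  stride 1/|dx|=3.8637 1/|dy|=1.0353
    cross y-line → (6,3), t=0.6522
    cross y-line → (6,4), t=1.6875
    cross y-line → (6,5), t=2.7228 (wall)
  → r_4 = 2.7228

ranges = [5.4766, 0.3831, 2.8056, 2.7228]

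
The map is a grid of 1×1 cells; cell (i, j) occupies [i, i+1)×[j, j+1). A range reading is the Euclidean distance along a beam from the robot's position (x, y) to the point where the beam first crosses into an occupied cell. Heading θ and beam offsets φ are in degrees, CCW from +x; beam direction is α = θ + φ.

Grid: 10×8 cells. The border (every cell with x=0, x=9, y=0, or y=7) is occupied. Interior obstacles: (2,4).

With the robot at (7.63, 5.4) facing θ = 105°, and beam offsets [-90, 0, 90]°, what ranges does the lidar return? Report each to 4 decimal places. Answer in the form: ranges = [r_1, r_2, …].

ranges = [1.4183, 1.6564, 4.7933]

beam 1: φ=-90°, α=15°
  dir = (cos 15°, sin 15°) = (0.9659, 0.2588); from cell (7,5)
  next x-line at t=0.3831, next y-line at t=2.3182; Δt_x=1.0353, Δt_y=3.8637
    x: enter (8,5) at t=0.3831
    x: enter (9,5) at t=1.4183 ← occupied
  → r_1 = 1.4183
beam 2: φ=0°, α=105°
  dir = (cos 105°, sin 105°) = (-0.2588, 0.9659); from cell (7,5)
  next x-line at t=2.4341, next y-line at t=0.6212; Δt_x=3.8637, Δt_y=1.0353
    y: enter (7,6) at t=0.6212
    y: enter (7,7) at t=1.6564 ← occupied
  → r_2 = 1.6564
beam 3: φ=90°, α=195°
  dir = (cos 195°, sin 195°) = (-0.9659, -0.2588); from cell (7,5)
  next x-line at t=0.6522, next y-line at t=1.5455; Δt_x=1.0353, Δt_y=3.8637
    x: enter (6,5) at t=0.6522
    y: enter (6,4) at t=1.5455
    x: enter (5,4) at t=1.6875
    x: enter (4,4) at t=2.7228
    x: enter (3,4) at t=3.7581
    x: enter (2,4) at t=4.7933 ← occupied
  → r_3 = 4.7933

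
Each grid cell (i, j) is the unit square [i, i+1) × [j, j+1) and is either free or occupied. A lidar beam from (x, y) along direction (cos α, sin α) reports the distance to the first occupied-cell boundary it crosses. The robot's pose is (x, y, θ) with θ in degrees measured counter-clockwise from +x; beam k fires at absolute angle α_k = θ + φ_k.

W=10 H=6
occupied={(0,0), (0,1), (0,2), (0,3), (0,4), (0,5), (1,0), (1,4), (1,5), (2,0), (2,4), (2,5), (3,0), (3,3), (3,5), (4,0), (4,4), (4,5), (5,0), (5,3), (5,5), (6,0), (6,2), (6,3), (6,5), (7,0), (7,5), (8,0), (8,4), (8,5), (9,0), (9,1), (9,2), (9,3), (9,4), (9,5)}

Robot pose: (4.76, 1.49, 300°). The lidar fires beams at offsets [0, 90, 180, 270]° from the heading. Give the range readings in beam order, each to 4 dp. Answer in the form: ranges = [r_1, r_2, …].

beam 1: φ=0°, α=300°
  cosα=0.5000 sinα=-0.8660 | (4,1) | tMaxX 0.4800 tMaxY 0.5658 | tΔX 2.0000 tΔY 1.1547
    t=0.4800 [x] (5,1)
    t=0.5658 [y] (5,0) — stop
  → r_1 = 0.5658
beam 2: φ=90°, α=30°
  cosα=0.8660 sinα=0.5000 | (4,1) | tMaxX 0.2771 tMaxY 1.0200 | tΔX 1.1547 tΔY 2.0000
    t=0.2771 [x] (5,1)
    t=1.0200 [y] (5,2)
    t=1.4318 [x] (6,2) — stop
  → r_2 = 1.4318
beam 3: φ=180°, α=120°
  cosα=-0.5000 sinα=0.8660 | (4,1) | tMaxX 1.5200 tMaxY 0.5889 | tΔX 2.0000 tΔY 1.1547
    t=0.5889 [y] (4,2)
    t=1.5200 [x] (3,2)
    t=1.7436 [y] (3,3) — stop
  → r_3 = 1.7436
beam 4: φ=270°, α=210°
  cosα=-0.8660 sinα=-0.5000 | (4,1) | tMaxX 0.8776 tMaxY 0.9800 | tΔX 1.1547 tΔY 2.0000
    t=0.8776 [x] (3,1)
    t=0.9800 [y] (3,0) — stop
  → r_4 = 0.9800

ranges = [0.5658, 1.4318, 1.7436, 0.9800]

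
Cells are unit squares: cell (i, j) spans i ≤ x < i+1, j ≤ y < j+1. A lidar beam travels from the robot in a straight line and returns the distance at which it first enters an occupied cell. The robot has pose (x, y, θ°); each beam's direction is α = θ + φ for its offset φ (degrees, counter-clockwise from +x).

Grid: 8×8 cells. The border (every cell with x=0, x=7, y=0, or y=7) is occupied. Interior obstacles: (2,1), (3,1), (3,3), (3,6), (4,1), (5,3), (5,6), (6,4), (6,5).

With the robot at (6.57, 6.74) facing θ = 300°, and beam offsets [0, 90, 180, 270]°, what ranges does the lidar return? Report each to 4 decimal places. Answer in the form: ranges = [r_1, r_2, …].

ranges = [0.8545, 0.4965, 0.3002, 0.6582]

beam 1: φ=0°, α=300°
  direction (0.5000, -0.8660); cell (6,6); t to first gridline: x 0.8600, y 0.8545 (then +2.0000 / +1.1547)
    (6,5) via y @ 0.8545  # hit
  → r_1 = 0.8545
beam 2: φ=90°, α=30°
  direction (0.8660, 0.5000); cell (6,6); t to first gridline: x 0.4965, y 0.5200 (then +1.1547 / +2.0000)
    (7,6) via x @ 0.4965  # hit
  → r_2 = 0.4965
beam 3: φ=180°, α=120°
  direction (-0.5000, 0.8660); cell (6,6); t to first gridline: x 1.1400, y 0.3002 (then +2.0000 / +1.1547)
    (6,7) via y @ 0.3002  # hit
  → r_3 = 0.3002
beam 4: φ=270°, α=210°
  direction (-0.8660, -0.5000); cell (6,6); t to first gridline: x 0.6582, y 1.4800 (then +1.1547 / +2.0000)
    (5,6) via x @ 0.6582  # hit
  → r_4 = 0.6582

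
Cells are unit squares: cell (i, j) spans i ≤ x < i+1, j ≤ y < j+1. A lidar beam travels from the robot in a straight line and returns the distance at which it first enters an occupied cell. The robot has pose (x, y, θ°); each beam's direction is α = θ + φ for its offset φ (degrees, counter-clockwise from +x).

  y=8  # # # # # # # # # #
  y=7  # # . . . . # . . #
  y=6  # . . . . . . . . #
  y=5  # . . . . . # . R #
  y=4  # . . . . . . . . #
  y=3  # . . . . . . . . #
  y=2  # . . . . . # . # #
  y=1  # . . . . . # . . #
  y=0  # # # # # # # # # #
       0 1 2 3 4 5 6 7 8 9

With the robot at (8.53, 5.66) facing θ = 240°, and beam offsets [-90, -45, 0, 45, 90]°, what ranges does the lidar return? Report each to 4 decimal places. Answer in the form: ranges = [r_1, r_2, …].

beam 1: φ=-90°, α=150°
  direction (-0.8660, 0.5000); cell (8,5); t to first gridline: x 0.6120, y 0.6800 (then +1.1547 / +2.0000)
    (7,5) via x @ 0.6120
    (7,6) via y @ 0.6800
    (6,6) via x @ 1.7667
    (6,7) via y @ 2.6800  # hit
  → r_1 = 2.6800
beam 2: φ=-45°, α=195°
  direction (-0.9659, -0.2588); cell (8,5); t to first gridline: x 0.5487, y 2.5500 (then +1.0353 / +3.8637)
    (7,5) via x @ 0.5487
    (6,5) via x @ 1.5840  # hit
  → r_2 = 1.5840
beam 3: φ=0°, α=240°
  direction (-0.5000, -0.8660); cell (8,5); t to first gridline: x 1.0600, y 0.7621 (then +2.0000 / +1.1547)
    (8,4) via y @ 0.7621
    (7,4) via x @ 1.0600
    (7,3) via y @ 1.9168
    (6,3) via x @ 3.0600
    (6,2) via y @ 3.0715  # hit
  → r_3 = 3.0715
beam 4: φ=45°, α=285°
  direction (0.2588, -0.9659); cell (8,5); t to first gridline: x 1.8159, y 0.6833 (then +3.8637 / +1.0353)
    (8,4) via y @ 0.6833
    (8,3) via y @ 1.7186
    (9,3) via x @ 1.8159  # hit
  → r_4 = 1.8159
beam 5: φ=90°, α=330°
  direction (0.8660, -0.5000); cell (8,5); t to first gridline: x 0.5427, y 1.3200 (then +1.1547 / +2.0000)
    (9,5) via x @ 0.5427  # hit
  → r_5 = 0.5427

ranges = [2.6800, 1.5840, 3.0715, 1.8159, 0.5427]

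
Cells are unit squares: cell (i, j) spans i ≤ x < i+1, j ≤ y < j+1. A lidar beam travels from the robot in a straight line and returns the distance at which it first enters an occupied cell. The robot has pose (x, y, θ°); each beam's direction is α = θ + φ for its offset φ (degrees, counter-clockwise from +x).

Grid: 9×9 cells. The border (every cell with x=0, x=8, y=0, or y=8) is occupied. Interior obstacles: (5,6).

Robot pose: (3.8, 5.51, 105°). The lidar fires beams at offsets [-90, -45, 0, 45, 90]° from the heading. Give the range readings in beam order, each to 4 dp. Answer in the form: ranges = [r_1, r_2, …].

ranges = [1.8932, 2.8752, 2.5778, 3.2332, 2.8988]

beam 1: φ=-90°, α=15°
  cosα=0.9659 sinα=0.2588 | (3,5) | tMaxX 0.2071 tMaxY 1.8932 | tΔX 1.0353 tΔY 3.8637
    t=0.2071 [x] (4,5)
    t=1.2423 [x] (5,5)
    t=1.8932 [y] (5,6) — stop
  → r_1 = 1.8932
beam 2: φ=-45°, α=60°
  cosα=0.5000 sinα=0.8660 | (3,5) | tMaxX 0.4000 tMaxY 0.5658 | tΔX 2.0000 tΔY 1.1547
    t=0.4000 [x] (4,5)
    t=0.5658 [y] (4,6)
    t=1.7205 [y] (4,7)
    t=2.4000 [x] (5,7)
    t=2.8752 [y] (5,8) — stop
  → r_2 = 2.8752
beam 3: φ=0°, α=105°
  cosα=-0.2588 sinα=0.9659 | (3,5) | tMaxX 3.0910 tMaxY 0.5073 | tΔX 3.8637 tΔY 1.0353
    t=0.5073 [y] (3,6)
    t=1.5426 [y] (3,7)
    t=2.5778 [y] (3,8) — stop
  → r_3 = 2.5778
beam 4: φ=45°, α=150°
  cosα=-0.8660 sinα=0.5000 | (3,5) | tMaxX 0.9238 tMaxY 0.9800 | tΔX 1.1547 tΔY 2.0000
    t=0.9238 [x] (2,5)
    t=0.9800 [y] (2,6)
    t=2.0785 [x] (1,6)
    t=2.9800 [y] (1,7)
    t=3.2332 [x] (0,7) — stop
  → r_4 = 3.2332
beam 5: φ=90°, α=195°
  cosα=-0.9659 sinα=-0.2588 | (3,5) | tMaxX 0.8282 tMaxY 1.9705 | tΔX 1.0353 tΔY 3.8637
    t=0.8282 [x] (2,5)
    t=1.8635 [x] (1,5)
    t=1.9705 [y] (1,4)
    t=2.8988 [x] (0,4) — stop
  → r_5 = 2.8988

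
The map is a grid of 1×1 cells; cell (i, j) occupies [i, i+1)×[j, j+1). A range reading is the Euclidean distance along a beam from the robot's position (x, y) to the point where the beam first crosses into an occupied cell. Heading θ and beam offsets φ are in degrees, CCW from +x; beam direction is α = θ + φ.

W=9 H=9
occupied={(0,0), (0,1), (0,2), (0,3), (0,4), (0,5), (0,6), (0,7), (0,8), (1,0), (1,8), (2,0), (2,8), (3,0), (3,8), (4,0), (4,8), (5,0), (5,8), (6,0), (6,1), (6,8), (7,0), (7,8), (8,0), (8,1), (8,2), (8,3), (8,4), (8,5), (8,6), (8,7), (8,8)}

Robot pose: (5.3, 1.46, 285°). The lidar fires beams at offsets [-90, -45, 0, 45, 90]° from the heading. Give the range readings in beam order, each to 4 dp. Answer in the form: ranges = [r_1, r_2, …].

ranges = [1.7773, 0.5312, 0.4762, 0.8083, 0.7247]

beam 1: φ=-90°, α=195°
  direction (-0.9659, -0.2588); cell (5,1); t to first gridline: x 0.3106, y 1.7773 (then +1.0353 / +3.8637)
    (4,1) via x @ 0.3106
    (3,1) via x @ 1.3459
    (3,0) via y @ 1.7773  # hit
  → r_1 = 1.7773
beam 2: φ=-45°, α=240°
  direction (-0.5000, -0.8660); cell (5,1); t to first gridline: x 0.6000, y 0.5312 (then +2.0000 / +1.1547)
    (5,0) via y @ 0.5312  # hit
  → r_2 = 0.5312
beam 3: φ=0°, α=285°
  direction (0.2588, -0.9659); cell (5,1); t to first gridline: x 2.7046, y 0.4762 (then +3.8637 / +1.0353)
    (5,0) via y @ 0.4762  # hit
  → r_3 = 0.4762
beam 4: φ=45°, α=330°
  direction (0.8660, -0.5000); cell (5,1); t to first gridline: x 0.8083, y 0.9200 (then +1.1547 / +2.0000)
    (6,1) via x @ 0.8083  # hit
  → r_4 = 0.8083
beam 5: φ=90°, α=15°
  direction (0.9659, 0.2588); cell (5,1); t to first gridline: x 0.7247, y 2.0864 (then +1.0353 / +3.8637)
    (6,1) via x @ 0.7247  # hit
  → r_5 = 0.7247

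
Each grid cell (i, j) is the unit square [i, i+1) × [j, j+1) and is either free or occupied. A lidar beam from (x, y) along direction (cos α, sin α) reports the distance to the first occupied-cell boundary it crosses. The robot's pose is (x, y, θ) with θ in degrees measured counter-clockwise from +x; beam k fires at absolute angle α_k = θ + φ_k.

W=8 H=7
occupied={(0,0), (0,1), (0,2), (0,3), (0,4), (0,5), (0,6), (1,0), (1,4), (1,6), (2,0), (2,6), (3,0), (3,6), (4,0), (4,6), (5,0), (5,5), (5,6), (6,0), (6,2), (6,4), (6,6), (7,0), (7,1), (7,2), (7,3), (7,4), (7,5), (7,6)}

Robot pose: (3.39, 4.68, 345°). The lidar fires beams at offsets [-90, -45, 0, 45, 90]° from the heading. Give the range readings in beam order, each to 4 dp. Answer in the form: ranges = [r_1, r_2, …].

ranges = [3.8098, 4.2493, 3.7373, 1.8591, 1.3666]

beam 1: φ=-90°, α=255°
  d=(-0.2588,-0.9659)  start (3,4)  tX=1.5068 tY=0.7040  stride 1/|dx|=3.8637 1/|dy|=1.0353
    cross y-line → (3,3), t=0.7040
    cross x-line → (2,3), t=1.5068
    cross y-line → (2,2), t=1.7393
    cross y-line → (2,1), t=2.7745
    cross y-line → (2,0), t=3.8098 (wall)
  → r_1 = 3.8098
beam 2: φ=-45°, α=300°
  d=(0.5000,-0.8660)  start (3,4)  tX=1.2200 tY=0.7852  stride 1/|dx|=2.0000 1/|dy|=1.1547
    cross y-line → (3,3), t=0.7852
    cross x-line → (4,3), t=1.2200
    cross y-line → (4,2), t=1.9399
    cross y-line → (4,1), t=3.0946
    cross x-line → (5,1), t=3.2200
    cross y-line → (5,0), t=4.2493 (wall)
  → r_2 = 4.2493
beam 3: φ=0°, α=345°
  d=(0.9659,-0.2588)  start (3,4)  tX=0.6315 tY=2.6273  stride 1/|dx|=1.0353 1/|dy|=3.8637
    cross x-line → (4,4), t=0.6315
    cross x-line → (5,4), t=1.6668
    cross y-line → (5,3), t=2.6273
    cross x-line → (6,3), t=2.7021
    cross x-line → (7,3), t=3.7373 (wall)
  → r_3 = 3.7373
beam 4: φ=45°, α=30°
  d=(0.8660,0.5000)  start (3,4)  tX=0.7044 tY=0.6400  stride 1/|dx|=1.1547 1/|dy|=2.0000
    cross y-line → (3,5), t=0.6400
    cross x-line → (4,5), t=0.7044
    cross x-line → (5,5), t=1.8591 (wall)
  → r_4 = 1.8591
beam 5: φ=90°, α=75°
  d=(0.2588,0.9659)  start (3,4)  tX=2.3569 tY=0.3313  stride 1/|dx|=3.8637 1/|dy|=1.0353
    cross y-line → (3,5), t=0.3313
    cross y-line → (3,6), t=1.3666 (wall)
  → r_5 = 1.3666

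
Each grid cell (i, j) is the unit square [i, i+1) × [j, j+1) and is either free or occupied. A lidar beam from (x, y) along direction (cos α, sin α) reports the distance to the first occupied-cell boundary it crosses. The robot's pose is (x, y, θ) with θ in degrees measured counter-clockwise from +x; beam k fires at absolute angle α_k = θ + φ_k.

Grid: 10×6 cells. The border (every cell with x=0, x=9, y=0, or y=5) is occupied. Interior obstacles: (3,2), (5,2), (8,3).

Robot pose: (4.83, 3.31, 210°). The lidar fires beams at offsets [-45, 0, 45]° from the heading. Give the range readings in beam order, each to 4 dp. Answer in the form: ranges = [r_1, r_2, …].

ranges = [3.9651, 0.9584, 2.3915]

beam 1: φ=-45°, α=165°
  d=(-0.9659,0.2588)  start (4,3)  tX=0.8593 tY=2.6660  stride 1/|dx|=1.0353 1/|dy|=3.8637
    cross x-line → (3,3), t=0.8593
    cross x-line → (2,3), t=1.8946
    cross y-line → (2,4), t=2.6660
    cross x-line → (1,4), t=2.9298
    cross x-line → (0,4), t=3.9651 (wall)
  → r_1 = 3.9651
beam 2: φ=0°, α=210°
  d=(-0.8660,-0.5000)  start (4,3)  tX=0.9584 tY=0.6200  stride 1/|dx|=1.1547 1/|dy|=2.0000
    cross y-line → (4,2), t=0.6200
    cross x-line → (3,2), t=0.9584 (wall)
  → r_2 = 0.9584
beam 3: φ=45°, α=255°
  d=(-0.2588,-0.9659)  start (4,3)  tX=3.2069 tY=0.3209  stride 1/|dx|=3.8637 1/|dy|=1.0353
    cross y-line → (4,2), t=0.3209
    cross y-line → (4,1), t=1.3562
    cross y-line → (4,0), t=2.3915 (wall)
  → r_3 = 2.3915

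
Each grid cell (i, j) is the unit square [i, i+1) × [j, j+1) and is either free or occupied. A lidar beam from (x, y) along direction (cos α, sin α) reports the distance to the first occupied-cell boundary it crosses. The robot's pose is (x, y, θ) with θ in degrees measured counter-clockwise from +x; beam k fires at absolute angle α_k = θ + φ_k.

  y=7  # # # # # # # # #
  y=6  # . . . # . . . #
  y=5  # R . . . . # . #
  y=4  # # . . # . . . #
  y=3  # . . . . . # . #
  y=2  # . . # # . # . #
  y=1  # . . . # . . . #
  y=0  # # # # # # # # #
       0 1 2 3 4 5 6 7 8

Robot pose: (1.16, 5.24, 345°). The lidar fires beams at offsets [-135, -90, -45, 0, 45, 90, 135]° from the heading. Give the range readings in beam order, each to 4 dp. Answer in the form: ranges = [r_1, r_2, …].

ranges = [0.1848, 0.2485, 0.2771, 2.9402, 3.2793, 1.8221, 0.3200]

beam 1: φ=-135°, α=210°
  direction (-0.8660, -0.5000); cell (1,5); t to first gridline: x 0.1848, y 0.4800 (then +1.1547 / +2.0000)
    (0,5) via x @ 0.1848  # hit
  → r_1 = 0.1848
beam 2: φ=-90°, α=255°
  direction (-0.2588, -0.9659); cell (1,5); t to first gridline: x 0.6182, y 0.2485 (then +3.8637 / +1.0353)
    (1,4) via y @ 0.2485  # hit
  → r_2 = 0.2485
beam 3: φ=-45°, α=300°
  direction (0.5000, -0.8660); cell (1,5); t to first gridline: x 1.6800, y 0.2771 (then +2.0000 / +1.1547)
    (1,4) via y @ 0.2771  # hit
  → r_3 = 0.2771
beam 4: φ=0°, α=345°
  direction (0.9659, -0.2588); cell (1,5); t to first gridline: x 0.8696, y 0.9273 (then +1.0353 / +3.8637)
    (2,5) via x @ 0.8696
    (2,4) via y @ 0.9273
    (3,4) via x @ 1.9049
    (4,4) via x @ 2.9402  # hit
  → r_4 = 2.9402
beam 5: φ=45°, α=30°
  direction (0.8660, 0.5000); cell (1,5); t to first gridline: x 0.9699, y 1.5200 (then +1.1547 / +2.0000)
    (2,5) via x @ 0.9699
    (2,6) via y @ 1.5200
    (3,6) via x @ 2.1246
    (4,6) via x @ 3.2793  # hit
  → r_5 = 3.2793
beam 6: φ=90°, α=75°
  direction (0.2588, 0.9659); cell (1,5); t to first gridline: x 3.2455, y 0.7868 (then +3.8637 / +1.0353)
    (1,6) via y @ 0.7868
    (1,7) via y @ 1.8221  # hit
  → r_6 = 1.8221
beam 7: φ=135°, α=120°
  direction (-0.5000, 0.8660); cell (1,5); t to first gridline: x 0.3200, y 0.8776 (then +2.0000 / +1.1547)
    (0,5) via x @ 0.3200  # hit
  → r_7 = 0.3200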